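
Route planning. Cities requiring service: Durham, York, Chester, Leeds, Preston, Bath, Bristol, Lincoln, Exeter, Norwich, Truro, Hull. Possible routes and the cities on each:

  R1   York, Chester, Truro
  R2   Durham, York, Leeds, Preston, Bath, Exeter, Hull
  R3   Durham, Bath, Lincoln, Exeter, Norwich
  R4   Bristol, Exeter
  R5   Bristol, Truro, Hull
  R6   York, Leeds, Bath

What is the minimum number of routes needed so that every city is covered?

4

R1, R2, R3, R4 together cover {Durham, York, Chester, Leeds, Preston, Bath, Bristol, Lincoln, Exeter, Norwich, Truro, Hull} — every city.
No 3 of the 6 routes cover everything (all 20 triples fall short), so 4 is minimum.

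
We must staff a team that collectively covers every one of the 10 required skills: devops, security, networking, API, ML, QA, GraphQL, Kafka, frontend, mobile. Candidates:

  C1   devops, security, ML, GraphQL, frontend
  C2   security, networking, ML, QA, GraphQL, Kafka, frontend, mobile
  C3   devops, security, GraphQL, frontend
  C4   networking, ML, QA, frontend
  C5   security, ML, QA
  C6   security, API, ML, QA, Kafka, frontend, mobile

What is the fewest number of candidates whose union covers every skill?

C1, C2, C6 together cover {devops, security, networking, API, ML, QA, GraphQL, Kafka, frontend, mobile} — every skill.
No 2 of the 6 candidates cover everything (all 15 pairs fall short), so 3 is minimum.

3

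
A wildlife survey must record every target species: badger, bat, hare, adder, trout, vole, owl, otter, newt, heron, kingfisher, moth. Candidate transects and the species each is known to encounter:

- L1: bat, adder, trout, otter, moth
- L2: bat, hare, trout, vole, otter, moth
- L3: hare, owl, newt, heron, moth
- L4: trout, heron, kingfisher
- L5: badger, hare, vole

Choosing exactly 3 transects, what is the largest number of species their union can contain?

Choosing L1, L3, L5 covers {badger, bat, hare, adder, trout, vole, owl, otter, newt, heron, moth} — 11 species.
No choice of 3 transects does better; here kingfisher is left uncovered.

11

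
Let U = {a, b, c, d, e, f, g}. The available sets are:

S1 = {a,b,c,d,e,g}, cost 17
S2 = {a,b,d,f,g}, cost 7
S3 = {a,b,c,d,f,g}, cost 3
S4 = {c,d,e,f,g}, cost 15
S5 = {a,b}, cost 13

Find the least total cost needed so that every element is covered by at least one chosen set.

S3, S4 cover every element at cost 3 + 15 = 18.
Any cover uses at least 2 sets; among all covering selections none totals below 18.

18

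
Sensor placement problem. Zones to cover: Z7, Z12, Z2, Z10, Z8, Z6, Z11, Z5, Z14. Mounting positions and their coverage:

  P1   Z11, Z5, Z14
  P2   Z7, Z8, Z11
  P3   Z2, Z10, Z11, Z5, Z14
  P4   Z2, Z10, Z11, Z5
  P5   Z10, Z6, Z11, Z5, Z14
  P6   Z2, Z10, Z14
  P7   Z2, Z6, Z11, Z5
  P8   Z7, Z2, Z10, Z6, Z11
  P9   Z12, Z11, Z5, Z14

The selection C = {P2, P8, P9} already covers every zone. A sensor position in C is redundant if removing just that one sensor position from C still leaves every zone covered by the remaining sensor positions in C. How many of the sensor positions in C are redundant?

Drop P2: Z8 uncovered — not redundant.
Drop P8: Z2, Z10, Z6 uncovered — not redundant.
Drop P9: Z12, Z5, Z14 uncovered — not redundant.
None of the sensor positions in C is redundant.

0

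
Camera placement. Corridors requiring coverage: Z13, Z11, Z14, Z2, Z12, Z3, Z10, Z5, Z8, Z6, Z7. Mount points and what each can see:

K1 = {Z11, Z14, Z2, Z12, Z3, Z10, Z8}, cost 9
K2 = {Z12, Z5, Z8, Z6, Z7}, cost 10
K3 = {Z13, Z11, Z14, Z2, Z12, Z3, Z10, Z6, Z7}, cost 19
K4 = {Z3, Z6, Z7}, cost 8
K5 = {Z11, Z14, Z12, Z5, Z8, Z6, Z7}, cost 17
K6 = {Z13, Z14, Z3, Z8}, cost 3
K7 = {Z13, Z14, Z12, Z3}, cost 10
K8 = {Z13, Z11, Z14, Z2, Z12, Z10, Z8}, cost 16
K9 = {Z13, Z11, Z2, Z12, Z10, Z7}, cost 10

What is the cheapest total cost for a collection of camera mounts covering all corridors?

K1, K2, K6 cover every corridor at cost 9 + 10 + 3 = 22.
Any cover uses at least 2 camera mounts; among all covering selections none totals below 22.
Greedy by coverage-per-cost would pick K6, K9, K2 for 23 — worse than the optimum 22.

22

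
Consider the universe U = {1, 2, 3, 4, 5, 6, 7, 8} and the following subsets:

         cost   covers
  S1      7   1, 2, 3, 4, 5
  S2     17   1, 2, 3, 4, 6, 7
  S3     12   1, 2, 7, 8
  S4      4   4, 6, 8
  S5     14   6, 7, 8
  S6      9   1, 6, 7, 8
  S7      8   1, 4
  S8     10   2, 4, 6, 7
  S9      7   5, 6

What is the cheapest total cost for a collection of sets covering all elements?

S1, S6 cover every element at cost 7 + 9 = 16.
Any cover uses at least 2 sets; among all covering selections none totals below 16.
Greedy by coverage-per-cost would pick S4, S1, S6 for 20 — worse than the optimum 16.

16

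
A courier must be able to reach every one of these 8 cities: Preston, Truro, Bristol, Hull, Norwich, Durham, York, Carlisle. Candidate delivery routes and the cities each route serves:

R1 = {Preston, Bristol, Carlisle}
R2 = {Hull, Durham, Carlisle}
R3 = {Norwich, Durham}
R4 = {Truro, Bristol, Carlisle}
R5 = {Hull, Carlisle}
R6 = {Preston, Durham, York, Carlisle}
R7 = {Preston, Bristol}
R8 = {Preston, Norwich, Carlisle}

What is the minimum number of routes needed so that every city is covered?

R2, R3, R4, R6 together cover {Preston, Truro, Bristol, Hull, Norwich, Durham, York, Carlisle} — every city.
No 3 of the 8 routes cover everything (all 56 triples fall short), so 4 is minimum.

4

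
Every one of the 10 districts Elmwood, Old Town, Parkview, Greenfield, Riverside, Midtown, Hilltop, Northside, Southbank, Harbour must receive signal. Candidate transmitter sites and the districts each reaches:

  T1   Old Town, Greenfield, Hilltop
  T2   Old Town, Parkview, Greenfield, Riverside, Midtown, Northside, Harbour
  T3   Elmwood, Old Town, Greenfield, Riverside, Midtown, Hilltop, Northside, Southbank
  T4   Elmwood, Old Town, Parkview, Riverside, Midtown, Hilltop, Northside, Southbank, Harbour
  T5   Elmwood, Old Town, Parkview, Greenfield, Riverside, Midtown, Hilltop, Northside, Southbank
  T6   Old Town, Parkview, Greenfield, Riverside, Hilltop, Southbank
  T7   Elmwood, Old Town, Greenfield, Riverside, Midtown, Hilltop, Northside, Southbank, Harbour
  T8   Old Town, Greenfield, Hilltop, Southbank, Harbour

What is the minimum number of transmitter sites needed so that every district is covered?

2

T1, T4 together cover {Elmwood, Old Town, Parkview, Greenfield, Riverside, Midtown, Hilltop, Northside, Southbank, Harbour} — every district.
No single transmitter site contains all 10 districts, so 2 is optimal.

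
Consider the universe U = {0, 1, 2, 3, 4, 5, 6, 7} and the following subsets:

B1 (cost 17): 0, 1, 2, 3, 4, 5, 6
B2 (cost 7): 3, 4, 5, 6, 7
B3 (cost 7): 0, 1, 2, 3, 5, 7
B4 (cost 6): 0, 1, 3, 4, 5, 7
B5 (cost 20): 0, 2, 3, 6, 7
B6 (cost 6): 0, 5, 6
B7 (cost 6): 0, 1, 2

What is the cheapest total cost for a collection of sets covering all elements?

13

B2, B7 cover every element at cost 7 + 6 = 13.
Any cover uses at least 2 sets; among all covering selections none totals below 13.
Greedy by coverage-per-cost would pick B4, B6, B7 for 18 — worse than the optimum 13.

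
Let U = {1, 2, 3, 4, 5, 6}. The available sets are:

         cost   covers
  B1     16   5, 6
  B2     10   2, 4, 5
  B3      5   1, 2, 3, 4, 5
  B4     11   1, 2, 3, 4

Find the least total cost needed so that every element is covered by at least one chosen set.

B1, B3 cover every element at cost 16 + 5 = 21.
Any cover uses at least 2 sets; among all covering selections none totals below 21.

21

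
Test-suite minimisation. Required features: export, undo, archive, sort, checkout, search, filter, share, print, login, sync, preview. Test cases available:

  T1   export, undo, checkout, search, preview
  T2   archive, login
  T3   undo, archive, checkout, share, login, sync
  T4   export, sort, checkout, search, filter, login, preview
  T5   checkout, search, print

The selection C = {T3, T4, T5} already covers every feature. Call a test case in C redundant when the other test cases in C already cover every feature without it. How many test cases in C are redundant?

0

Drop T3: undo, archive, share, sync uncovered — not redundant.
Drop T4: export, sort, filter, preview uncovered — not redundant.
Drop T5: print uncovered — not redundant.
None of the test cases in C is redundant.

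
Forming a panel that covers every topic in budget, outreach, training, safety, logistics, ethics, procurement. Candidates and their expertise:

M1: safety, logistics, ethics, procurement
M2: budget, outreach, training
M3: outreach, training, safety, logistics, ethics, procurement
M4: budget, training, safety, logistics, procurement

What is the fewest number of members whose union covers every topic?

2

M1, M2 together cover {budget, outreach, training, safety, logistics, ethics, procurement} — every topic.
No single member contains all 7 topics, so 2 is optimal.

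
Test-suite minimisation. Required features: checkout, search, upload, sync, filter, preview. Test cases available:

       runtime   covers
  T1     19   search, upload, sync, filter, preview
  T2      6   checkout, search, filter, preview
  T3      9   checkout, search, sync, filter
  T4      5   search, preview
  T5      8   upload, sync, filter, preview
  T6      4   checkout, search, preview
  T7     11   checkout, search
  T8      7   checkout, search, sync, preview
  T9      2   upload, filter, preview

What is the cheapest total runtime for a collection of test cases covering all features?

9

T8, T9 cover every feature at runtime 7 + 2 = 9.
Any cover uses at least 2 test cases; among all covering selections none totals below 9.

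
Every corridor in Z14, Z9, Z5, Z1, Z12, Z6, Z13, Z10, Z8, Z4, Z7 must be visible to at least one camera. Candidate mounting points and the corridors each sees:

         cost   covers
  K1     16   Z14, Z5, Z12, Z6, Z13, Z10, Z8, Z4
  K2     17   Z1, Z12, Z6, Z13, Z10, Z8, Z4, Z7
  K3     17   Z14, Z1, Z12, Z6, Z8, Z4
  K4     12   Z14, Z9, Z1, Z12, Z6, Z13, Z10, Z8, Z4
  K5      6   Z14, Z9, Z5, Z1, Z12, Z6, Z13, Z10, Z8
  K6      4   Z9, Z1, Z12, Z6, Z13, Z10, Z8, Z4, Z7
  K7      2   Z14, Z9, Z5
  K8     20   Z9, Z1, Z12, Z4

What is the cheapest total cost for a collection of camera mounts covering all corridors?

K6, K7 cover every corridor at cost 4 + 2 = 6.
Any cover uses at least 2 camera mounts; among all covering selections none totals below 6.

6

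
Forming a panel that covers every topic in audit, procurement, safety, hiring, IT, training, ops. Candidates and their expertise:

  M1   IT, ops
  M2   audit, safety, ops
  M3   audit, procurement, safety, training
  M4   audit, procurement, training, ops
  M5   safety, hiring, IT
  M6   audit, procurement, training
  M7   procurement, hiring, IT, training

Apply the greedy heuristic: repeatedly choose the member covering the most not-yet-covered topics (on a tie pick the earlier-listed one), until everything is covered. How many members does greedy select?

3

Pick 1: M3 covers 4 new topics (audit, procurement, safety, training).
Pick 2: M1 covers 2 new topics (IT, ops).
Pick 3: M5 covers 1 new topics (hiring).
Greedy uses 3 members. (The true minimum is 2.)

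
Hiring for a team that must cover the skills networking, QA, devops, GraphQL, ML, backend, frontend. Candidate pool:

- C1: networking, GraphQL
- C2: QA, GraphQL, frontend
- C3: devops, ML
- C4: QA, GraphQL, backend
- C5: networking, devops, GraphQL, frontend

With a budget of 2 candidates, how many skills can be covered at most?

Choosing C4, C5 covers {networking, QA, devops, GraphQL, backend, frontend} — 6 skills.
No choice of 2 candidates does better; here ML is left uncovered.

6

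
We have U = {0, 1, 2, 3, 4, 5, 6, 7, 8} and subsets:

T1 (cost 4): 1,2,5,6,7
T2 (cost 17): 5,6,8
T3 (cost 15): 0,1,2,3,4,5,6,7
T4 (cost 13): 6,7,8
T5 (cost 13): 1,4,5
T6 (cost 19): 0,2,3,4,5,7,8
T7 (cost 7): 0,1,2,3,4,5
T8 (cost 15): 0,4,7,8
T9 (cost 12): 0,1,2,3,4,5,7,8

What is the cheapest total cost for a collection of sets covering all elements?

16

T1, T9 cover every element at cost 4 + 12 = 16.
Any cover uses at least 2 sets; among all covering selections none totals below 16.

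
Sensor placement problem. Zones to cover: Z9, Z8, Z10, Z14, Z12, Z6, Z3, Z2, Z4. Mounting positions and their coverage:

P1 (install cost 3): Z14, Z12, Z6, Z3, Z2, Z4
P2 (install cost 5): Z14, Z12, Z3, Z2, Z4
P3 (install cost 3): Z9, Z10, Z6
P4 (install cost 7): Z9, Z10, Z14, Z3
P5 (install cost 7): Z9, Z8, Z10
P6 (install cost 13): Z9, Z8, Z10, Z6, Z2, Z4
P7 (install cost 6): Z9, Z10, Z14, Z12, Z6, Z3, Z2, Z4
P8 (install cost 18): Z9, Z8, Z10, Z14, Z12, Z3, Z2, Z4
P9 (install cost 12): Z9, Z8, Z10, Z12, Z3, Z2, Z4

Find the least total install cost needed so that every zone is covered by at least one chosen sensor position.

P1, P5 cover every zone at install cost 3 + 7 = 10.
Any cover uses at least 2 sensor positions; among all covering selections none totals below 10.
Greedy by coverage-per-install cost would pick P1, P3, P5 for 13 — worse than the optimum 10.

10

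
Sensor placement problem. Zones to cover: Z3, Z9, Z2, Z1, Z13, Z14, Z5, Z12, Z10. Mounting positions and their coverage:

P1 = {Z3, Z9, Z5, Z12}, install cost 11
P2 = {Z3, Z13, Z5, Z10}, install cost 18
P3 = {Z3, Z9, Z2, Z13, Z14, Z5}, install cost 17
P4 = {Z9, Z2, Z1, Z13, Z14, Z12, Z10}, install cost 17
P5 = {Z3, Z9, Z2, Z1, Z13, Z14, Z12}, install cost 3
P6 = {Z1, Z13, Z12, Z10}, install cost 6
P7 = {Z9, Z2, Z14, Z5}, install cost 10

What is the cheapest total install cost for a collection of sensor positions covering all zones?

P5, P6, P7 cover every zone at install cost 3 + 6 + 10 = 19.
Any cover uses at least 2 sensor positions; among all covering selections none totals below 19.

19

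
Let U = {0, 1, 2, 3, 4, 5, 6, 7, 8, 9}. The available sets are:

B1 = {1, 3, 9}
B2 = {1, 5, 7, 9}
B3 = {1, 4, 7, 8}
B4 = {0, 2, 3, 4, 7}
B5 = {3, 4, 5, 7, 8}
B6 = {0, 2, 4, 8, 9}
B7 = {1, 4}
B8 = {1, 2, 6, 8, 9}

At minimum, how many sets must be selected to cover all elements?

3

B2, B4, B8 together cover {0, 1, 2, 3, 4, 5, 6, 7, 8, 9} — every element.
No 2 of the 8 sets cover everything (all 28 pairs fall short), so 3 is minimum.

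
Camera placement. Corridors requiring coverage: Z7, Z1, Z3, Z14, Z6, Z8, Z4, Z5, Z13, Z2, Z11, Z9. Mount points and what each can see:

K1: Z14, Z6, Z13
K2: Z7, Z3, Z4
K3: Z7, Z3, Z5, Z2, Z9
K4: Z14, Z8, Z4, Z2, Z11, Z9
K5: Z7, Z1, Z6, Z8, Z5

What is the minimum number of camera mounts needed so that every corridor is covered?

4

K1, K2, K4, K5 together cover {Z7, Z1, Z3, Z14, Z6, Z8, Z4, Z5, Z13, Z2, Z11, Z9} — every corridor.
No 3 of the 5 camera mounts cover everything (all 10 triples fall short), so 4 is minimum.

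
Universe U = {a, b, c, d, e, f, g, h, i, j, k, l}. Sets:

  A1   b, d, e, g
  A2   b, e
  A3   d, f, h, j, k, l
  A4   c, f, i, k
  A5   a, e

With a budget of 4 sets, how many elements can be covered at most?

Choosing A1, A3, A4, A5 covers {a, b, c, d, e, f, g, h, i, j, k, l} — 12 elements.
That is all 12 elements.

12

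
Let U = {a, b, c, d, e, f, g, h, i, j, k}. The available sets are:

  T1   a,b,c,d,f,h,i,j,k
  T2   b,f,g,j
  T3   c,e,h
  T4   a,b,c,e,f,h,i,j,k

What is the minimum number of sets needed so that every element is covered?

T1, T2, T3 together cover {a, b, c, d, e, f, g, h, i, j, k} — every element.
No 2 of the 4 sets cover everything (all 6 pairs fall short), so 3 is minimum.

3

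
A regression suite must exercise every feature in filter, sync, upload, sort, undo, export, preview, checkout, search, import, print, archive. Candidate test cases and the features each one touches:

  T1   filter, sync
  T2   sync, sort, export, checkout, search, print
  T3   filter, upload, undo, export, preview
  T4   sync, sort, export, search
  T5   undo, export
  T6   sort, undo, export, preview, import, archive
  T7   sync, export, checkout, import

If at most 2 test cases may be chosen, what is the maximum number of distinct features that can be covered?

10

Choosing T2, T3 covers {filter, sync, upload, sort, undo, export, preview, checkout, search, print} — 10 features.
No choice of 2 test cases does better; here import, archive are left uncovered.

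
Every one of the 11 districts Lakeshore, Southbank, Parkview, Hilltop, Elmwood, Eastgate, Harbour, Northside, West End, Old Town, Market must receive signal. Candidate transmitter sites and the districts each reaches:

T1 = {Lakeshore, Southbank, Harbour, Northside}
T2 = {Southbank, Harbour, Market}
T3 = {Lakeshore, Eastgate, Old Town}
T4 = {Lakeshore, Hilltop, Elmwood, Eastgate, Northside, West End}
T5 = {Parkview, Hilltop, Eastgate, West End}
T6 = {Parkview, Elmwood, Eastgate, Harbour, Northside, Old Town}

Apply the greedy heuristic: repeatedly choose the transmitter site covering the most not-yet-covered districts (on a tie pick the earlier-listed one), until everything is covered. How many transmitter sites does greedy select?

Pick 1: T4 covers 6 new districts (Lakeshore, Hilltop, Elmwood, Eastgate, Northside, West End).
Pick 2: T2 covers 3 new districts (Southbank, Harbour, Market).
Pick 3: T6 covers 2 new districts (Parkview, Old Town).
Greedy uses 3 transmitter sites.

3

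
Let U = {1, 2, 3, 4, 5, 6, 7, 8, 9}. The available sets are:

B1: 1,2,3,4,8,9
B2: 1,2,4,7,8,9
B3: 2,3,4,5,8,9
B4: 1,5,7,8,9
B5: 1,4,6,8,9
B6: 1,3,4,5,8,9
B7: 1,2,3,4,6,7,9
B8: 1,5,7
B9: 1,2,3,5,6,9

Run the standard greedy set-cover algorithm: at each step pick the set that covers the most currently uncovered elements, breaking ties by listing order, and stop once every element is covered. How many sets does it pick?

2

Pick 1: B7 covers 7 new elements (1, 2, 3, 4, 6, 7, 9).
Pick 2: B3 covers 2 new elements (5, 8).
Greedy uses 2 sets.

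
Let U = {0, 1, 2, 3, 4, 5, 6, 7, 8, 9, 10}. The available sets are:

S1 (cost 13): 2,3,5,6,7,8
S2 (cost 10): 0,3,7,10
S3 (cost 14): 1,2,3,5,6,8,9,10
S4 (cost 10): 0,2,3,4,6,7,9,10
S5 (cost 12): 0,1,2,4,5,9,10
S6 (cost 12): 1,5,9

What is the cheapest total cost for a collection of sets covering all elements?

S3, S4 cover every element at cost 14 + 10 = 24.
Any cover uses at least 2 sets; among all covering selections none totals below 24.

24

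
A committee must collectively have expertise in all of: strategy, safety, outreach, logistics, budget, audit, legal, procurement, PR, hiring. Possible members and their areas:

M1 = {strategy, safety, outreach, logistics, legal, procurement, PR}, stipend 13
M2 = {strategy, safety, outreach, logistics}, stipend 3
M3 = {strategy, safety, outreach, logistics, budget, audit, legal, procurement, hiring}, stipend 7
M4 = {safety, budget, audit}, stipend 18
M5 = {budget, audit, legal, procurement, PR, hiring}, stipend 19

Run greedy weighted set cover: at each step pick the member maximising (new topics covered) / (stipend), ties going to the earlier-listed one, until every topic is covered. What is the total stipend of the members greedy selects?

Pick 1: M2 adds 4 new (strategy, safety, outreach, logistics) at stipend 3 (ratio 4/3).
Pick 2: M3 adds 5 new (budget, audit, legal, procurement, hiring) at stipend 7 (ratio 5/7).
Pick 3: M1 adds 1 new (PR) at stipend 13 (ratio 1/13).
Greedy total stipend: 3 + 7 + 13 = 23. (The true optimum is 20, so greedy overshoots here.)

23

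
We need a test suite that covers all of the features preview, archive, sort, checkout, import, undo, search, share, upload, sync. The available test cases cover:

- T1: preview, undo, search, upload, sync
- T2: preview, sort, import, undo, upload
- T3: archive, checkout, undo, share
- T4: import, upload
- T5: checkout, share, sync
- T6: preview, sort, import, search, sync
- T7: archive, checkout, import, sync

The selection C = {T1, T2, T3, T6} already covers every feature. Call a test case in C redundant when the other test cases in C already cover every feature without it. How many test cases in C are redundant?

3

Drop T1: the rest still cover every feature — redundant.
Drop T2: the rest still cover every feature — redundant.
Drop T3: archive, checkout, share uncovered — not redundant.
Drop T6: the rest still cover every feature — redundant.
3 redundant: T1, T2, T6.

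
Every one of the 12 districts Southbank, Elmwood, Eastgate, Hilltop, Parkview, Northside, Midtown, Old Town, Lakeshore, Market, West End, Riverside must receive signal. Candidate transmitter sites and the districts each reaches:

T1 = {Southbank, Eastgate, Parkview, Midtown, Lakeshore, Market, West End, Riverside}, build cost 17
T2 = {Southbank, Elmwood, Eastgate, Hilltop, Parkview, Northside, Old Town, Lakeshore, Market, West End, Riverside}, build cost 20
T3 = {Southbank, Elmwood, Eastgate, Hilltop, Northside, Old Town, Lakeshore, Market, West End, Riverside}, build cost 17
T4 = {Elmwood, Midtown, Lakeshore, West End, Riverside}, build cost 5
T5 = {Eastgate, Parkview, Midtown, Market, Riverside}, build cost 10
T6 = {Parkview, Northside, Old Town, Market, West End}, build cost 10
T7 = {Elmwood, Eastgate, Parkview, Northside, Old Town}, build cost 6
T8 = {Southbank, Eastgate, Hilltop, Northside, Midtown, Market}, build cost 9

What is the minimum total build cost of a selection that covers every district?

T4, T7, T8 cover every district at build cost 5 + 6 + 9 = 20.
Any cover uses at least 2 transmitter sites; among all covering selections none totals below 20.

20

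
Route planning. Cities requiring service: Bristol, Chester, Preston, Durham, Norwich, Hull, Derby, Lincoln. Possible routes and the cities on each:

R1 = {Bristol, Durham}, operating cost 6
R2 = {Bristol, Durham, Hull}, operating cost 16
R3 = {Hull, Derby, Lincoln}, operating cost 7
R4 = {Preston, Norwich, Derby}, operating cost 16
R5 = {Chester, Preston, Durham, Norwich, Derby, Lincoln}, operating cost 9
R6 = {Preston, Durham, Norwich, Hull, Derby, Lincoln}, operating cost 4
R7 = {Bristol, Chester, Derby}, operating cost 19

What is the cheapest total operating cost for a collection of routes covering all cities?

R1, R5, R6 cover every city at operating cost 6 + 9 + 4 = 19.
Any cover uses at least 2 routes; among all covering selections none totals below 19.

19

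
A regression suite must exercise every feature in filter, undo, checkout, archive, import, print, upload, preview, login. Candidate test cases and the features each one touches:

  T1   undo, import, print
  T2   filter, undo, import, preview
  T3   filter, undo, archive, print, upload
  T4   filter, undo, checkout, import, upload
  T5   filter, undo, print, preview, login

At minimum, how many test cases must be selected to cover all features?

T3, T4, T5 together cover {filter, undo, checkout, archive, import, print, upload, preview, login} — every feature.
No 2 of the 5 test cases cover everything (all 10 pairs fall short), so 3 is minimum.
Greedy (largest uncovered first) would take T3, T2, T4, T5 — 4 test cases — but 3 suffice.

3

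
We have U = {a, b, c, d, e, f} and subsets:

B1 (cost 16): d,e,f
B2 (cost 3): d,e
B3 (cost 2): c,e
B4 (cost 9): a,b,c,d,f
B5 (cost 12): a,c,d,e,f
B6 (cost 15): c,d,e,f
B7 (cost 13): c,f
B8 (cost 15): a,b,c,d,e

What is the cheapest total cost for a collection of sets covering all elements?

11

B3, B4 cover every element at cost 2 + 9 = 11.
Any cover uses at least 2 sets; among all covering selections none totals below 11.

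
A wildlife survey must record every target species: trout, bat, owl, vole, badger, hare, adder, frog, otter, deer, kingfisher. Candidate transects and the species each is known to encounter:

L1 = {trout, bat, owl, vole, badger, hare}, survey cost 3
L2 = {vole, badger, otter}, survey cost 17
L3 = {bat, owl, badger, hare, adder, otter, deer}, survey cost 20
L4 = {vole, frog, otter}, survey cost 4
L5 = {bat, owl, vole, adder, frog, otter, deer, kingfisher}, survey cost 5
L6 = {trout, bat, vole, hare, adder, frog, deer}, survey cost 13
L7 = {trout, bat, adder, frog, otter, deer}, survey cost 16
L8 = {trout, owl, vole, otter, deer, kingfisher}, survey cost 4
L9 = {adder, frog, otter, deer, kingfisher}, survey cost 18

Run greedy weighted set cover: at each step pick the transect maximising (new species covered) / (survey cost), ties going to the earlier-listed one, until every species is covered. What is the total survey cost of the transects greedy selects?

8

Pick 1: L1 adds 6 new (trout, bat, owl, vole, badger, hare) at survey cost 3 (ratio 6/3).
Pick 2: L5 adds 5 new (adder, frog, otter, deer, kingfisher) at survey cost 5 (ratio 5/5).
Greedy total survey cost: 3 + 5 = 8.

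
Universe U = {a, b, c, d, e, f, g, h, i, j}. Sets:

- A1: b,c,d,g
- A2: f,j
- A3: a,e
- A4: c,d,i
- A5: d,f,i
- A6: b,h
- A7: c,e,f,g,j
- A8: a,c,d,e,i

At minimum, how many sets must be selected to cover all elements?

A6, A7, A8 together cover {a, b, c, d, e, f, g, h, i, j} — every element.
No 2 of the 8 sets cover everything (all 28 pairs fall short), so 3 is minimum.

3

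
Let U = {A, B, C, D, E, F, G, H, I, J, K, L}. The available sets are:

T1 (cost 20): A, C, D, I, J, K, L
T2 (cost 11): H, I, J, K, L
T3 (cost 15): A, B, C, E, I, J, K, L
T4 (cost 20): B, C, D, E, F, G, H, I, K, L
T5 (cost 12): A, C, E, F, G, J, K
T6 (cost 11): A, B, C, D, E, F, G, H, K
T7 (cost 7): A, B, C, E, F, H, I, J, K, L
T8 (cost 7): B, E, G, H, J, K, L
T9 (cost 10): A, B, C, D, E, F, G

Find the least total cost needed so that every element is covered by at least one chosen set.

17

T7, T9 cover every element at cost 7 + 10 = 17.
Any cover uses at least 2 sets; among all covering selections none totals below 17.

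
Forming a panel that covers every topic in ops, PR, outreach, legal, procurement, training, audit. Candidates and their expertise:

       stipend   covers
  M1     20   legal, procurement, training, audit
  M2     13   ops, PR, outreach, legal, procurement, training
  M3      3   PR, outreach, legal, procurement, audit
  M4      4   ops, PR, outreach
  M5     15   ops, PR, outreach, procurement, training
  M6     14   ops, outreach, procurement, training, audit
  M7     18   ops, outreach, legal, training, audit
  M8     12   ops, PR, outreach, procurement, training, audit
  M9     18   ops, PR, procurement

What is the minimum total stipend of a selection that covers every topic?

15

M3, M8 cover every topic at stipend 3 + 12 = 15.
Any cover uses at least 2 members; among all covering selections none totals below 15.
Greedy by coverage-per-stipend would pick M3, M4, M8 for 19 — worse than the optimum 15.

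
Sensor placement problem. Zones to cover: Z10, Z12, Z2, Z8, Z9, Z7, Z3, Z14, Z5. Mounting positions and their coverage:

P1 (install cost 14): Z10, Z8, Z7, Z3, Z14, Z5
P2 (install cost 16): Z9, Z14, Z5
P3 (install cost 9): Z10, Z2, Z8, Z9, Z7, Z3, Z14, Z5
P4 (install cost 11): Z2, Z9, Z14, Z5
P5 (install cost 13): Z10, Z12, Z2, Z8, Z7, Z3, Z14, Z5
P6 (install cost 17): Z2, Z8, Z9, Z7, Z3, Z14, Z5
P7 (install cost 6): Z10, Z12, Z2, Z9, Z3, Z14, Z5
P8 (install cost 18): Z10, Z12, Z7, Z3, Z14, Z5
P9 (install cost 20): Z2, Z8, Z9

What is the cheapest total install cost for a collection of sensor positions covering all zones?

P3, P7 cover every zone at install cost 9 + 6 = 15.
Any cover uses at least 2 sensor positions; among all covering selections none totals below 15.

15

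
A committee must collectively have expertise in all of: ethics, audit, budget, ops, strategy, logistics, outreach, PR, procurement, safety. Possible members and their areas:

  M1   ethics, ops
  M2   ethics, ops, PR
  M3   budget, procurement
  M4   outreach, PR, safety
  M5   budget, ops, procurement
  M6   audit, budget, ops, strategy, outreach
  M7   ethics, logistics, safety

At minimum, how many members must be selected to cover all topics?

M2, M3, M6, M7 together cover {ethics, audit, budget, ops, strategy, logistics, outreach, PR, procurement, safety} — every topic.
No 3 of the 7 members cover everything (all 35 triples fall short), so 4 is minimum.

4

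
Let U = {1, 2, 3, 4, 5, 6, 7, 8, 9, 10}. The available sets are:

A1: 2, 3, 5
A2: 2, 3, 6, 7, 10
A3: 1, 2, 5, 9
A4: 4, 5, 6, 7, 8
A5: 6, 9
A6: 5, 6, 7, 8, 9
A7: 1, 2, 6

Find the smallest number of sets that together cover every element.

3

A2, A3, A4 together cover {1, 2, 3, 4, 5, 6, 7, 8, 9, 10} — every element.
No 2 of the 7 sets cover everything (all 21 pairs fall short), so 3 is minimum.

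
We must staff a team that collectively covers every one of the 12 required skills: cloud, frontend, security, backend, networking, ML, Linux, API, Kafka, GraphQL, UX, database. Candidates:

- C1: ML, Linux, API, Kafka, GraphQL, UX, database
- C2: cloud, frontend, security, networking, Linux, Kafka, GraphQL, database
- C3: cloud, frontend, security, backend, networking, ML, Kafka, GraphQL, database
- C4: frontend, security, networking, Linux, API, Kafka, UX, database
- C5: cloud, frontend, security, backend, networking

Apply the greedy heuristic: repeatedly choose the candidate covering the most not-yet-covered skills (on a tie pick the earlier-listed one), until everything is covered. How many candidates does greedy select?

Pick 1: C3 covers 9 new skills (cloud, frontend, security, backend, networking, ML, Kafka, GraphQL, database).
Pick 2: C1 covers 3 new skills (Linux, API, UX).
Greedy uses 2 candidates.

2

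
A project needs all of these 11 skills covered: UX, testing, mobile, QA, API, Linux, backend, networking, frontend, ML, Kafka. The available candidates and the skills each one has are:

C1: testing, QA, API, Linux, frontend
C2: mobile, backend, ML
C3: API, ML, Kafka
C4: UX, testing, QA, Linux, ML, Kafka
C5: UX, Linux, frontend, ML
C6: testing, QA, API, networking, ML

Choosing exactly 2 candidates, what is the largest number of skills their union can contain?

8

Choosing C1, C2 covers {testing, mobile, QA, API, Linux, backend, frontend, ML} — 8 skills.
No choice of 2 candidates does better; here UX, networking, Kafka are left uncovered.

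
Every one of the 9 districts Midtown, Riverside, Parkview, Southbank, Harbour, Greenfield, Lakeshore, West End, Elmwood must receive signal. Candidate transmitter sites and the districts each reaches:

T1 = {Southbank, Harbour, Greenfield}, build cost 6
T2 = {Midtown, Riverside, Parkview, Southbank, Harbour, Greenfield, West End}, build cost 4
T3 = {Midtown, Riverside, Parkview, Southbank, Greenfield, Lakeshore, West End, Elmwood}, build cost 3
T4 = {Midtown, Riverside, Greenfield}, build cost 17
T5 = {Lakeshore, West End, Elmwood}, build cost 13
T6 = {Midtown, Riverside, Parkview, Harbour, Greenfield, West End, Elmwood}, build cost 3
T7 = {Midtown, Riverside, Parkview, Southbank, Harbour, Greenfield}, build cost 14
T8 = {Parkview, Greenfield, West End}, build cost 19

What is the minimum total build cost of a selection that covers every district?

T3, T6 cover every district at build cost 3 + 3 = 6.
Any cover uses at least 2 transmitter sites; among all covering selections none totals below 6.

6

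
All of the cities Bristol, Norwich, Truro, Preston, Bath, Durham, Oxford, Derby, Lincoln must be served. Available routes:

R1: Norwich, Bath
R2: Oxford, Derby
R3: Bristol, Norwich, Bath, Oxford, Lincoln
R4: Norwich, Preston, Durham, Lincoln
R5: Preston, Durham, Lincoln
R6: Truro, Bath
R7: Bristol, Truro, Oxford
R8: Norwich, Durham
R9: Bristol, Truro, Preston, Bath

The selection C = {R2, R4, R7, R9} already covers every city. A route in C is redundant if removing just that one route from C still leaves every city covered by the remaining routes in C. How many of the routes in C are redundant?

Drop R2: Derby uncovered — not redundant.
Drop R4: Norwich, Durham, Lincoln uncovered — not redundant.
Drop R7: the rest still cover every city — redundant.
Drop R9: Bath uncovered — not redundant.
1 redundant: R7.

1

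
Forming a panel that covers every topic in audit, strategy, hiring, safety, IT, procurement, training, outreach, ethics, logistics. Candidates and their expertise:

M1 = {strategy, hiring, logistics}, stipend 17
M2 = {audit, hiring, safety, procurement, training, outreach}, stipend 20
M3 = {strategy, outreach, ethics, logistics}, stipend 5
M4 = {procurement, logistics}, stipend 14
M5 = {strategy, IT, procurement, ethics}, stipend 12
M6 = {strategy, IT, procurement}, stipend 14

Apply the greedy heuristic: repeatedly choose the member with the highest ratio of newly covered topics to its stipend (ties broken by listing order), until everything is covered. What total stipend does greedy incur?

37

Pick 1: M3 adds 4 new (strategy, outreach, ethics, logistics) at stipend 5 (ratio 4/5).
Pick 2: M2 adds 5 new (audit, hiring, safety, procurement, training) at stipend 20 (ratio 5/20).
Pick 3: M5 adds 1 new (IT) at stipend 12 (ratio 1/12).
Greedy total stipend: 5 + 20 + 12 = 37.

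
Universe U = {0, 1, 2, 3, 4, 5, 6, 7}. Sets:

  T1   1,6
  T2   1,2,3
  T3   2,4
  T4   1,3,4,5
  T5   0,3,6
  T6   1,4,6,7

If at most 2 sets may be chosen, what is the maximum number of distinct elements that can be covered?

Choosing T2, T6 covers {1, 2, 3, 4, 6, 7} — 6 elements.
No choice of 2 sets does better; here 0, 5 are left uncovered.

6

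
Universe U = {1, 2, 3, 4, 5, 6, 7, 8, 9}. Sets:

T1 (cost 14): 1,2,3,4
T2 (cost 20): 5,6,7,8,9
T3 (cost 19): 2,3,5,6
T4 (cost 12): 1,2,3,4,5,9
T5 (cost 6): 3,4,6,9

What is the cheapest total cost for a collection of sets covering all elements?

32

T2, T4 cover every element at cost 20 + 12 = 32.
Any cover uses at least 2 sets; among all covering selections none totals below 32.
Greedy by coverage-per-cost would pick T5, T4, T2 for 38 — worse than the optimum 32.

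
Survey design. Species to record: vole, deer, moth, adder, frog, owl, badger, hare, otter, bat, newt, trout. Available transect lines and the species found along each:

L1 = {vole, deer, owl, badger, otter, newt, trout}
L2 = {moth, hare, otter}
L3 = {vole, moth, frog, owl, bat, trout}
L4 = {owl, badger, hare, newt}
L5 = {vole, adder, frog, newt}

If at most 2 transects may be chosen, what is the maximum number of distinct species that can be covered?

Choosing L1, L3 covers {vole, deer, moth, frog, owl, badger, otter, bat, newt, trout} — 10 species.
No choice of 2 transects does better; here adder, hare are left uncovered.

10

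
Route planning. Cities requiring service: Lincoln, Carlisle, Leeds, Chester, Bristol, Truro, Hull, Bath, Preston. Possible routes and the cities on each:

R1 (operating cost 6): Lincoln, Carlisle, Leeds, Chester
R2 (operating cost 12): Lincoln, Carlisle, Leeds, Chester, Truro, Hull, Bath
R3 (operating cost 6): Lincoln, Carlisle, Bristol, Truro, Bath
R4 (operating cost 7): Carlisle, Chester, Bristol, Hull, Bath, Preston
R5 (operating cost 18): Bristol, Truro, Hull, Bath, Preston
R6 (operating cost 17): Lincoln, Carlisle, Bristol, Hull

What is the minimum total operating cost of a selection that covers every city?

19

R2, R4 cover every city at operating cost 12 + 7 = 19.
Any cover uses at least 2 routes; among all covering selections none totals below 19.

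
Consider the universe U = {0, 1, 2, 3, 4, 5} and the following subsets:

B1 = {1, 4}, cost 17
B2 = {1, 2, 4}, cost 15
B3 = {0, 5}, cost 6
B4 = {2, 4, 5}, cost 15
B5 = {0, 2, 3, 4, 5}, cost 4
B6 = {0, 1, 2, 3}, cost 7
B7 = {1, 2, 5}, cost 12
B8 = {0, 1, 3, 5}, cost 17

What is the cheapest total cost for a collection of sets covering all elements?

B5, B6 cover every element at cost 4 + 7 = 11.
Any cover uses at least 2 sets; among all covering selections none totals below 11.

11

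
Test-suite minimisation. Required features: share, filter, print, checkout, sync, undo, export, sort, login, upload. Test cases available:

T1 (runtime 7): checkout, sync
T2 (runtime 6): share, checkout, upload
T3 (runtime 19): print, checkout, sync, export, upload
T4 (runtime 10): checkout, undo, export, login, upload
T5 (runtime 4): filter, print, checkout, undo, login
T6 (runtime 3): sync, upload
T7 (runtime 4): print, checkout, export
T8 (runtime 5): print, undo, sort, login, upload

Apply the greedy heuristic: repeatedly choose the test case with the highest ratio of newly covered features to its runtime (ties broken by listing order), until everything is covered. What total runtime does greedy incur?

22

Pick 1: T5 adds 5 new (filter, print, checkout, undo, login) at runtime 4 (ratio 5/4).
Pick 2: T6 adds 2 new (sync, upload) at runtime 3 (ratio 2/3).
Pick 3: T7 adds 1 new (export) at runtime 4 (ratio 1/4).
Pick 4: T8 adds 1 new (sort) at runtime 5 (ratio 1/5).
Pick 5: T2 adds 1 new (share) at runtime 6 (ratio 1/6).
Greedy total runtime: 4 + 3 + 4 + 5 + 6 = 22.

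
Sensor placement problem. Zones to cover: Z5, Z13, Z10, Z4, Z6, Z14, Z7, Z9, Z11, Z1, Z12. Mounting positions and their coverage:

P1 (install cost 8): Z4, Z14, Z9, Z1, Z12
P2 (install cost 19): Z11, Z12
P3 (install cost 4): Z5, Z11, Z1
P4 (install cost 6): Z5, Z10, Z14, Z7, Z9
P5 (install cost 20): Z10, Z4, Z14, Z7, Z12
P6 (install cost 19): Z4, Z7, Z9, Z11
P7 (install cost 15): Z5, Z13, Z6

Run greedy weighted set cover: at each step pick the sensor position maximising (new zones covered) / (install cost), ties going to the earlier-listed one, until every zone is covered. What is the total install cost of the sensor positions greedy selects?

33

Pick 1: P4 adds 5 new (Z5, Z10, Z14, Z7, Z9) at install cost 6 (ratio 5/6).
Pick 2: P3 adds 2 new (Z11, Z1) at install cost 4 (ratio 2/4).
Pick 3: P1 adds 2 new (Z4, Z12) at install cost 8 (ratio 2/8).
Pick 4: P7 adds 2 new (Z13, Z6) at install cost 15 (ratio 2/15).
Greedy total install cost: 6 + 4 + 8 + 15 = 33.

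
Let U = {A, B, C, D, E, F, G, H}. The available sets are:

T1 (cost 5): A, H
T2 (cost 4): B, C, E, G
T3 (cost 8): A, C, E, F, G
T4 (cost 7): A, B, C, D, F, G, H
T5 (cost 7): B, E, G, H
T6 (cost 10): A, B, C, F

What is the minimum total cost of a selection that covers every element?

T2, T4 cover every element at cost 4 + 7 = 11.
Any cover uses at least 2 sets; among all covering selections none totals below 11.

11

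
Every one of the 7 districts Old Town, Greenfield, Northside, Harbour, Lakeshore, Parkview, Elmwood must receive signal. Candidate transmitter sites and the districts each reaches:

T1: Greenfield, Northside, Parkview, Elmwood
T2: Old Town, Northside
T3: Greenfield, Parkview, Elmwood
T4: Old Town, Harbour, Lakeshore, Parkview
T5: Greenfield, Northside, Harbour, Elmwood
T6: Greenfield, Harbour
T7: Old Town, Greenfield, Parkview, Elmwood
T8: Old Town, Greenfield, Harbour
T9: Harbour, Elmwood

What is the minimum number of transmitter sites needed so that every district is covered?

2

T1, T4 together cover {Old Town, Greenfield, Northside, Harbour, Lakeshore, Parkview, Elmwood} — every district.
No single transmitter site contains all 7 districts, so 2 is optimal.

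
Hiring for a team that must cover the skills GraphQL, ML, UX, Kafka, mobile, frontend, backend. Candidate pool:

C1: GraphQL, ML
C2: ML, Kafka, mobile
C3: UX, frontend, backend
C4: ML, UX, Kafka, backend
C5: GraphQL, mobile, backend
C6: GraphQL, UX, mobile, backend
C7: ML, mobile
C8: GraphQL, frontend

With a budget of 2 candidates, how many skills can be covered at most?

Choosing C2, C3 covers {ML, UX, Kafka, mobile, frontend, backend} — 6 skills.
No choice of 2 candidates does better; here GraphQL is left uncovered.

6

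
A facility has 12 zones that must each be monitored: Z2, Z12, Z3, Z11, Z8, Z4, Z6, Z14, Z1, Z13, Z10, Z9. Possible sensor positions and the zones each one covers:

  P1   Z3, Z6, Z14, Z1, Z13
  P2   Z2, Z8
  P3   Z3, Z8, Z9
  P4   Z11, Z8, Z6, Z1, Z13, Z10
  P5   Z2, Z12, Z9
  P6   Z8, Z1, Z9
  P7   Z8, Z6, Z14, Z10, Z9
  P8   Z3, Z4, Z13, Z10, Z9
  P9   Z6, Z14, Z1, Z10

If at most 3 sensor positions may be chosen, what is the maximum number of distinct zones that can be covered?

11

Choosing P1, P4, P5 covers {Z2, Z12, Z3, Z11, Z8, Z6, Z14, Z1, Z13, Z10, Z9} — 11 zones.
No choice of 3 sensor positions does better; here Z4 is left uncovered.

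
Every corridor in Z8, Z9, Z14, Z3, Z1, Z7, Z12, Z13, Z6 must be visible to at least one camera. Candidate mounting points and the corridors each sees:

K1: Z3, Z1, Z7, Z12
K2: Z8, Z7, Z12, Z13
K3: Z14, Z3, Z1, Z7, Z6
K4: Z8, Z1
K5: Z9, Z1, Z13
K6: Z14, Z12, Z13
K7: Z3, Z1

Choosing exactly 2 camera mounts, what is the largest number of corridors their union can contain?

Choosing K2, K3 covers {Z8, Z14, Z3, Z1, Z7, Z12, Z13, Z6} — 8 corridors.
No choice of 2 camera mounts does better; here Z9 is left uncovered.

8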